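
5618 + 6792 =12410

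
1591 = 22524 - 20933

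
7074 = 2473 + 4601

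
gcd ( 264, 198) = 66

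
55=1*55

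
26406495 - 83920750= - 57514255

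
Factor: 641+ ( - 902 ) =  - 261 =- 3^2*29^1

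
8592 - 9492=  - 900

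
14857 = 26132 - 11275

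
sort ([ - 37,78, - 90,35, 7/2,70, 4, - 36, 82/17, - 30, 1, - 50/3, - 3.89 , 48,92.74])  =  [  -  90, - 37, - 36,  -  30, - 50/3,  -  3.89, 1,7/2,4, 82/17,  35,48,70,78, 92.74 ]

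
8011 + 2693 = 10704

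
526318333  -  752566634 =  - 226248301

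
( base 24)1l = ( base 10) 45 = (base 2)101101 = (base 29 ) 1G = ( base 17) 2B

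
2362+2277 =4639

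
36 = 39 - 3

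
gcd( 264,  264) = 264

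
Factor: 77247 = 3^3 * 2861^1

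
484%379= 105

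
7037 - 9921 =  - 2884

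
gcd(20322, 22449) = 3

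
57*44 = 2508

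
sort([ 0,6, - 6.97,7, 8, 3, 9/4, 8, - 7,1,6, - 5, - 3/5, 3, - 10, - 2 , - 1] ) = [ - 10, - 7,  -  6.97,  -  5, - 2, - 1, - 3/5 , 0, 1,  9/4, 3, 3, 6, 6, 7,8,8 ]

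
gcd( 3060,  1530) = 1530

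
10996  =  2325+8671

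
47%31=16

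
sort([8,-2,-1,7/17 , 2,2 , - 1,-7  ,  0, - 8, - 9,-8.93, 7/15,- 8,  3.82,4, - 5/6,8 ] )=[ - 9, - 8.93,  -  8, - 8, - 7, - 2, - 1, - 1, - 5/6,0 , 7/17,7/15, 2,2,3.82,  4,8, 8]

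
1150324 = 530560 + 619764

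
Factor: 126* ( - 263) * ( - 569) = 18855522=   2^1*3^2 * 7^1*263^1*569^1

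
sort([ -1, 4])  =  [ - 1,4]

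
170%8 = 2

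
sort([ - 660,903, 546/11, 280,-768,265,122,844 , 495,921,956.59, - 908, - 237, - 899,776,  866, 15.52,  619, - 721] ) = [ - 908,-899,  -  768 , - 721, - 660, - 237, 15.52,546/11,122, 265, 280, 495,619,  776,844 , 866, 903, 921,956.59 ]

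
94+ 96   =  190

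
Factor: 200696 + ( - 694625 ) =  - 493929 =- 3^2*54881^1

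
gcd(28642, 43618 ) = 2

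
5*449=2245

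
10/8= 1 + 1/4 = 1.25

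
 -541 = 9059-9600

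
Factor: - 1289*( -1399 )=1803311= 1289^1*1399^1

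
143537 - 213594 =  - 70057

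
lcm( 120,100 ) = 600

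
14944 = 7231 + 7713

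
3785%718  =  195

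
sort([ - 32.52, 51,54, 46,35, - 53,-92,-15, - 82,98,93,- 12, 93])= [ - 92, - 82,-53, -32.52, - 15,-12,35,46, 51,54,93,93,98]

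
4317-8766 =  - 4449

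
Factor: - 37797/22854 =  - 43/26 = -  2^( - 1)*13^(-1 ) * 43^1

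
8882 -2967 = 5915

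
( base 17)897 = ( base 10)2472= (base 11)1948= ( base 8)4650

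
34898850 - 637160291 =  - 602261441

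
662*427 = 282674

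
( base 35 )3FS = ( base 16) 1084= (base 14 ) 1780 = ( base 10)4228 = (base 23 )7MJ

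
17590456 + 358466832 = 376057288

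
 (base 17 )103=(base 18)G4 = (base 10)292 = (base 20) ec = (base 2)100100100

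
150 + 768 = 918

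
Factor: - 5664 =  - 2^5*3^1*59^1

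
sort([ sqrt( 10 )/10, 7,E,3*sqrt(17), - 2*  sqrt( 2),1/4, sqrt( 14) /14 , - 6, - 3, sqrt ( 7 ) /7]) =[-6, - 3, - 2 * sqrt( 2), 1/4,  sqrt( 14 )/14,  sqrt( 10) /10,sqrt( 7) /7, E  ,  7, 3*sqrt ( 17 ) ]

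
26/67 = 26/67 = 0.39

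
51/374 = 3/22 = 0.14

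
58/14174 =29/7087 = 0.00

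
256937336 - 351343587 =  - 94406251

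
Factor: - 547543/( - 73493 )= 7^( - 1 ) * 53^1*10331^1*10499^(- 1)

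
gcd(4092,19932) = 132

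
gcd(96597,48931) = 1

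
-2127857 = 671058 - 2798915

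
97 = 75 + 22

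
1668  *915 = 1526220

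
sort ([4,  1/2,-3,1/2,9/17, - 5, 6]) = [ - 5,-3, 1/2,1/2  ,  9/17, 4, 6]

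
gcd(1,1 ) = 1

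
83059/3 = 27686 + 1/3 = 27686.33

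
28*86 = 2408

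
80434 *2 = 160868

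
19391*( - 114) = -2210574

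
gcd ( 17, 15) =1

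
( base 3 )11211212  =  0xDCD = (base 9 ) 4755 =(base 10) 3533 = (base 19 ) 9EI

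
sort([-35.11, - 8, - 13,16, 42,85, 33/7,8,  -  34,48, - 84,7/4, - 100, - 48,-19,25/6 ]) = [ - 100, - 84 , - 48, - 35.11, - 34, - 19, - 13, - 8,7/4,25/6, 33/7,8,16  ,  42,48, 85]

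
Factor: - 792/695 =  -  2^3*3^2*5^( - 1)*11^1*139^( - 1)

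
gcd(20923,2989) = 2989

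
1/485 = 1/485 = 0.00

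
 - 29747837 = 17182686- 46930523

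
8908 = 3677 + 5231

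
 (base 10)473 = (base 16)1d9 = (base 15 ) 218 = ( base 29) G9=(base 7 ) 1244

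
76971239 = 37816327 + 39154912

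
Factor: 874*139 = 121486 =2^1*19^1*23^1*139^1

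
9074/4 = 4537/2 =2268.50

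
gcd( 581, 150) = 1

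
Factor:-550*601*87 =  - 28757850 = - 2^1*3^1*5^2*11^1*29^1* 601^1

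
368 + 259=627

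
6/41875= 6/41875= 0.00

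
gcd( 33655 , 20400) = 5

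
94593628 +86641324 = 181234952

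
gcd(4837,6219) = 691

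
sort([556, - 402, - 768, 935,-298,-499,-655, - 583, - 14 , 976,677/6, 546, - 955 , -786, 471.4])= [-955,  -  786 , - 768,- 655, - 583,  -  499, - 402, - 298, -14 , 677/6,  471.4,546,556, 935,976 ]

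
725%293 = 139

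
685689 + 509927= 1195616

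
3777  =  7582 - 3805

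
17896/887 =17896/887 = 20.18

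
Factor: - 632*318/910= -100488/455= -2^3*3^1*5^ ( - 1)*7^(-1 )  *  13^ (-1)*53^1*79^1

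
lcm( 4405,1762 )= 8810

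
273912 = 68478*4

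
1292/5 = 1292/5 = 258.40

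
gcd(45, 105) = 15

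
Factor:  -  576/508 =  - 2^4*3^2*127^(-1 ) = -144/127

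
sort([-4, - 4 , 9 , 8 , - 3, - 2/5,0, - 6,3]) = [ - 6, - 4 , - 4, - 3, -2/5,0 , 3,  8,9] 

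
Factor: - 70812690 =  - 2^1*3^1*5^1*13^2*13967^1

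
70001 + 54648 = 124649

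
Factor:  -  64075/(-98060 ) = 2^(  -  2 )*5^1*11^1*233^1*4903^( - 1) = 12815/19612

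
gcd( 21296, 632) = 8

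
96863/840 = 115 + 263/840 = 115.31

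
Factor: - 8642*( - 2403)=20766726= 2^1  *  3^3*29^1*89^1 *149^1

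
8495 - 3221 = 5274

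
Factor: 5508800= 2^6*5^2*11^1*313^1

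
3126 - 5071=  - 1945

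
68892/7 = 9841+5/7  =  9841.71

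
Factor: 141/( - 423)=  - 1/3 =-3^( - 1) 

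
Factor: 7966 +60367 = 68333 = 23^1*2971^1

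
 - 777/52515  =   - 259/17505  =  - 0.01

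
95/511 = 95/511 = 0.19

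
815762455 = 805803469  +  9958986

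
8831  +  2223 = 11054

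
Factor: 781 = 11^1*71^1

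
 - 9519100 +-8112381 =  - 17631481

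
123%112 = 11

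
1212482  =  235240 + 977242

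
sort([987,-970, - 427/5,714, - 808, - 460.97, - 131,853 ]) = [ - 970, - 808,-460.97,  -  131, - 427/5,714, 853,987]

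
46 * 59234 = 2724764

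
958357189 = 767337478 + 191019711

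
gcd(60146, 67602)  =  2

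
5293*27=142911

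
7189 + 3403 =10592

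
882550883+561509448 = 1444060331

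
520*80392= 41803840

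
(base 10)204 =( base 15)d9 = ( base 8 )314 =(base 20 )a4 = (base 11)176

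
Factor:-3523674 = -2^1*3^1*7^1*11^1*29^1*263^1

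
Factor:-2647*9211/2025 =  - 3^ ( - 4 )*5^ ( - 2) * 61^1*151^1*2647^1= -24381517/2025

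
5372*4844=26021968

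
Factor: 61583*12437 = 12437^1*61583^1 = 765907771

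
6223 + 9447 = 15670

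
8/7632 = 1/954=0.00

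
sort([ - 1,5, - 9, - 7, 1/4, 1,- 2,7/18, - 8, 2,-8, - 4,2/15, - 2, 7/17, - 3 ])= [ - 9, - 8, - 8, - 7, - 4, - 3, - 2, - 2, - 1,2/15, 1/4, 7/18, 7/17,1,2,5 ]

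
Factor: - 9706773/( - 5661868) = 2^ ( - 2 ) * 3^1 * 1415467^( - 1) * 3235591^1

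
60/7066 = 30/3533 = 0.01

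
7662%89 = 8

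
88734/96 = 14789/16 = 924.31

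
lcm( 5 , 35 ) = 35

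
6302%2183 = 1936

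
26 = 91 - 65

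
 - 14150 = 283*(- 50)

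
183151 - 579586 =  - 396435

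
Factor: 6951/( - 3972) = -2^( - 2 )*7^1 =-7/4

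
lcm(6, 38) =114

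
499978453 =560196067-60217614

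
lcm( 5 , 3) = 15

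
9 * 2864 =25776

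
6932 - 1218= 5714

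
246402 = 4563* 54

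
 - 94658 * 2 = - 189316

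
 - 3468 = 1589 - 5057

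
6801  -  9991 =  - 3190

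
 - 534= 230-764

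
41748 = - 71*(  -  588 )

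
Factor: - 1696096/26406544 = -106006/1650409= - 2^1*31^ (  -  1)*53003^1*53239^( - 1)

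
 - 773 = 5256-6029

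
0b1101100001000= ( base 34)5XI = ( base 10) 6920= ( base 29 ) 86i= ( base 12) 4008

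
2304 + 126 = 2430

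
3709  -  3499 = 210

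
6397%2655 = 1087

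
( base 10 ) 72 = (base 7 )132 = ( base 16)48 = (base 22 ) 36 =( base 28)2g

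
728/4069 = 56/313 = 0.18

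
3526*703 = 2478778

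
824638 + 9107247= 9931885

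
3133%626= 3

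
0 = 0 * 5050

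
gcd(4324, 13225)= 23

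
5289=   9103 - 3814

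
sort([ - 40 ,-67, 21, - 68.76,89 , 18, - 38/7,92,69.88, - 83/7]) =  [ - 68.76, - 67 , - 40, - 83/7,-38/7,18, 21, 69.88, 89, 92]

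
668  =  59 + 609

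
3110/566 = 1555/283=5.49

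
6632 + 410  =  7042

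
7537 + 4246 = 11783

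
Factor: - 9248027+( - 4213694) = -7^3*13^1*3019^1 = - 13461721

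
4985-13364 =-8379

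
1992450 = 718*2775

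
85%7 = 1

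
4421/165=4421/165 = 26.79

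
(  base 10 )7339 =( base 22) f3d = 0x1CAB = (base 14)2963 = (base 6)53551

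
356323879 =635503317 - 279179438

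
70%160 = 70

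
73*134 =9782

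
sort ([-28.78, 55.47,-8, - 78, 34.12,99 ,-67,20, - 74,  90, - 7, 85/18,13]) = [-78, - 74, - 67,-28.78, - 8, - 7, 85/18, 13, 20,34.12,  55.47,90,99]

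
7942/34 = 3971/17 =233.59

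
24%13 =11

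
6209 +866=7075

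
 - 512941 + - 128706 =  - 641647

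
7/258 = 7/258 =0.03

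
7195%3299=597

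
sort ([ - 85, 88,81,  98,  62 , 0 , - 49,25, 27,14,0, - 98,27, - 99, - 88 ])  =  [ - 99, - 98, -88, - 85, - 49,0, 0,14,25,  27,27,62,81,88, 98 ]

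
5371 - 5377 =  - 6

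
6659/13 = 512+3/13 = 512.23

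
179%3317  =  179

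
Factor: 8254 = 2^1*4127^1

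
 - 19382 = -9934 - 9448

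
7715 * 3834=29579310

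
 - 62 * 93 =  - 5766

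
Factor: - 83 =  - 83^1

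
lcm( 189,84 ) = 756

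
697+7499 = 8196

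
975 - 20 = 955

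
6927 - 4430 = 2497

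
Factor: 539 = 7^2*11^1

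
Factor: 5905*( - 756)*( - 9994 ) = 2^3 * 3^3*5^1*7^1*19^1*263^1*1181^1 = 44615014920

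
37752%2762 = 1846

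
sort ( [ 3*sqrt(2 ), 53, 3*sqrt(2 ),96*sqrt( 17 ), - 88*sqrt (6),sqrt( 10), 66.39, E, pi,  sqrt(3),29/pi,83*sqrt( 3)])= [-88*sqrt(  6), sqrt(3) , E,  pi, sqrt (10), 3*sqrt(2 ), 3 *sqrt ( 2 ) , 29/pi,  53, 66.39,83*sqrt( 3), 96 * sqrt (17)]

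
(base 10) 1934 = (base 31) 20C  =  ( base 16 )78e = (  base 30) 24E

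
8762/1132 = 4381/566 =7.74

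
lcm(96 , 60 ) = 480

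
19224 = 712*27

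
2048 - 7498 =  - 5450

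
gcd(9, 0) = 9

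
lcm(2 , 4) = 4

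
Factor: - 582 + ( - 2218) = - 2800=- 2^4*5^2*7^1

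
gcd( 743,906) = 1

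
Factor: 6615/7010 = 2^( -1 ) * 3^3*7^2*701^( - 1) = 1323/1402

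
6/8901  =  2/2967 = 0.00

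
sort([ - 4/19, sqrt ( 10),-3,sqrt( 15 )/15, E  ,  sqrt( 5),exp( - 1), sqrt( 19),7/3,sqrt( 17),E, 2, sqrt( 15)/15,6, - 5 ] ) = [  -  5, - 3,-4/19,  sqrt( 15)/15,sqrt( 15 )/15, exp(-1 ),2,sqrt(5),7/3, E , E,sqrt(10 ),sqrt( 17 ),sqrt( 19),6] 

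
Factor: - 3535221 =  - 3^1*59^1*19973^1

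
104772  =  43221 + 61551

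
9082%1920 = 1402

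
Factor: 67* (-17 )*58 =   -  2^1*17^1 * 29^1*67^1 =-66062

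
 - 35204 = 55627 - 90831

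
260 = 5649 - 5389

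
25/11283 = 25/11283 = 0.00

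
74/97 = 74/97=0.76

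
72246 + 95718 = 167964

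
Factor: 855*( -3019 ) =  - 2581245 = -  3^2*5^1*19^1*3019^1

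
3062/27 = 113+ 11/27 = 113.41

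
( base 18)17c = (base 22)l0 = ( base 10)462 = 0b111001110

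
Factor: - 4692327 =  - 3^1*41^1*38149^1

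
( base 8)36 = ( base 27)13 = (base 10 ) 30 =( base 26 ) 14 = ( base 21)19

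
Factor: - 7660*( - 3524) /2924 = 2^2*5^1 * 17^(-1 )*43^ (-1 )*383^1*881^1 = 6748460/731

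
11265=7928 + 3337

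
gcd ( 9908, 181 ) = 1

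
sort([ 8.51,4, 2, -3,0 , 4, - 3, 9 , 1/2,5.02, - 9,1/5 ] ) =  [ - 9, - 3, - 3, 0, 1/5 , 1/2,2, 4 , 4 , 5.02 , 8.51,9 ] 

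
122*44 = 5368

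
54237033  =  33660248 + 20576785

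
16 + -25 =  - 9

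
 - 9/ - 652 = 9/652 = 0.01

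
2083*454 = 945682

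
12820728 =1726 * 7428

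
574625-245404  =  329221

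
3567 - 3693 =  - 126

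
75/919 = 75/919 = 0.08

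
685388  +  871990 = 1557378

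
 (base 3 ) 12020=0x8D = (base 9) 166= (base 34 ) 45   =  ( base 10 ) 141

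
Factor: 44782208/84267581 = 2^7*271^1*1291^1*84267581^( - 1 ) 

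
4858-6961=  - 2103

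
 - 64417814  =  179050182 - 243467996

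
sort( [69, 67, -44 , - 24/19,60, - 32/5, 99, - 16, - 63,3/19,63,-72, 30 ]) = [- 72,-63,-44, - 16 ,-32/5 ,-24/19,3/19, 30,60,63,  67,69,99 ]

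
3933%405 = 288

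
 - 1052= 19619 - 20671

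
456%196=64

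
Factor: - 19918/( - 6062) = 7^( - 1 )*23^1 = 23/7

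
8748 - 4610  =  4138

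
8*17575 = 140600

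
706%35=6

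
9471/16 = 9471/16= 591.94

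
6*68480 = 410880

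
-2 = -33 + 31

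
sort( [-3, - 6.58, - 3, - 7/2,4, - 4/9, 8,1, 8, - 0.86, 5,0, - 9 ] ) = [-9,  -  6.58, - 7/2, - 3, - 3, -0.86, - 4/9,0,1,4,5,8, 8 ]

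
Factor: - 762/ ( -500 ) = 2^( - 1)*3^1*5^( - 3)*127^1 = 381/250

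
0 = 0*44791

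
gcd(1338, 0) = 1338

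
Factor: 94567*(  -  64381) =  - 6088318027 = -11^1*8597^1*64381^1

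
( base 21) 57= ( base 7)220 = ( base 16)70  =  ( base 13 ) 88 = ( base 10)112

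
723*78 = 56394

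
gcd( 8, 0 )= 8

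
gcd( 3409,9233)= 7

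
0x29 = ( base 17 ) 27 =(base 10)41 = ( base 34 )17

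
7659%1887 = 111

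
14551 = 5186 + 9365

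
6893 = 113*61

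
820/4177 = 820/4177 = 0.20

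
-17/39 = -17/39 = - 0.44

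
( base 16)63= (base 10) 99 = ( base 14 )71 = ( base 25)3o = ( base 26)3l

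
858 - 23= 835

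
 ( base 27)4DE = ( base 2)110011010001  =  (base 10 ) 3281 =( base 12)1a95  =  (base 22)6h3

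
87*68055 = 5920785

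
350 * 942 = 329700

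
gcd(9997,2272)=1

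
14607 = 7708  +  6899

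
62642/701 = 89 + 253/701 = 89.36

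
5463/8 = 682 + 7/8 = 682.88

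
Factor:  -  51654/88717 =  - 2^1*3^1*79^( - 1)*1123^( - 1 ) * 8609^1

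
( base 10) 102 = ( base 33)33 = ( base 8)146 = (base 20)52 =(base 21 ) 4i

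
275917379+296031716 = 571949095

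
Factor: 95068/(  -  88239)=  - 2^2*3^( -1)*67^( - 1 )*439^( - 1 )*23767^1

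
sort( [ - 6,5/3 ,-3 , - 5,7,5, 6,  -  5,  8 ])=[- 6 , - 5, - 5, - 3, 5/3,5 , 6,7, 8]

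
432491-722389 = -289898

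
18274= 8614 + 9660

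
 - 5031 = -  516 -4515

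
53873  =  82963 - 29090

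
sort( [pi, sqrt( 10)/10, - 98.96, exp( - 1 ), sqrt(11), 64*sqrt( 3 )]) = [ - 98.96,sqrt( 10 ) /10, exp ( - 1 )  ,  pi,sqrt (11 ),64 *sqrt( 3)]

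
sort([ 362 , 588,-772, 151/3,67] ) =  [ - 772,151/3,67,362,588 ]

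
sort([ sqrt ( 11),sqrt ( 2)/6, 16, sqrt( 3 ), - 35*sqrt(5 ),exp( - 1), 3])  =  [  -  35 * sqrt(5),sqrt( 2) /6, exp( - 1 ),sqrt( 3),3,sqrt(11),16]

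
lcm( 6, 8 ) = 24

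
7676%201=38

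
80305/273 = 294 + 43/273 = 294.16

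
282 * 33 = 9306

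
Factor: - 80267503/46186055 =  - 5^( - 1 )*19^( - 1) * 53^( - 1 )*9173^( - 1 ) *80267503^1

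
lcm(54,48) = 432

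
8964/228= 747/19 =39.32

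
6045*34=205530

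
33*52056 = 1717848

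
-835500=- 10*83550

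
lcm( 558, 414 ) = 12834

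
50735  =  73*695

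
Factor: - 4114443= - 3^1*53^1*113^1 *229^1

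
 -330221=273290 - 603511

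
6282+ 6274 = 12556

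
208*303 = 63024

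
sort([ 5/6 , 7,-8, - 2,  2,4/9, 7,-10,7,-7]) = [ - 10, - 8, - 7, - 2,  4/9, 5/6,2, 7,7, 7 ]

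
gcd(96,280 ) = 8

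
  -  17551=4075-21626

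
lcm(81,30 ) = 810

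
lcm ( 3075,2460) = 12300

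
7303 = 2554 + 4749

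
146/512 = 73/256 = 0.29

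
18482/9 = 18482/9  =  2053.56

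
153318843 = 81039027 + 72279816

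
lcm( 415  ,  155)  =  12865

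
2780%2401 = 379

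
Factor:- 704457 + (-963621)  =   - 1668078 = - 2^1 * 3^2*92671^1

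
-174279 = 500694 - 674973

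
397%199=198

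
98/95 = 98/95 = 1.03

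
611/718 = 611/718 = 0.85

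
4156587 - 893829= 3262758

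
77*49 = 3773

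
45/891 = 5/99 = 0.05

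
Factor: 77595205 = 5^1 * 743^1*20887^1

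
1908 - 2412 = -504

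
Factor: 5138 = 2^1*7^1*367^1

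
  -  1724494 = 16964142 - 18688636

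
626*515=322390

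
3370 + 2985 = 6355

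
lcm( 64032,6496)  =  448224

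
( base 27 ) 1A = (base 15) 27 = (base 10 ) 37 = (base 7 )52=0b100101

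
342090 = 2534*135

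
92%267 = 92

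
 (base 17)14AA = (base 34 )5DR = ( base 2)1100001101001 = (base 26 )969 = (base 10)6249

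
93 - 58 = 35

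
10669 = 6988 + 3681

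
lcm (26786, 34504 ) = 2035736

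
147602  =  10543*14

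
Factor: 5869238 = 2^1*499^1*5881^1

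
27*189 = 5103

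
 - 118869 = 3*( - 39623)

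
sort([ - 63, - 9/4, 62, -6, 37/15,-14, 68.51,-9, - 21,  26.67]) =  [  -  63, - 21,-14, - 9,- 6, - 9/4,37/15, 26.67, 62, 68.51]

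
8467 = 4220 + 4247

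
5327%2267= 793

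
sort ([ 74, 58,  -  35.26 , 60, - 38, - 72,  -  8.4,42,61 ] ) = [  -  72 , - 38,-35.26,  -  8.4, 42  ,  58,  60,  61, 74 ] 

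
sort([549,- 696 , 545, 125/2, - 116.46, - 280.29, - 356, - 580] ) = [ - 696, - 580, - 356,  -  280.29, - 116.46, 125/2,545,  549] 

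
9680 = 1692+7988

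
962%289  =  95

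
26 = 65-39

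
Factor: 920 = 2^3*5^1*23^1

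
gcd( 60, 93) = 3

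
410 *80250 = 32902500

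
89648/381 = 235 + 113/381=235.30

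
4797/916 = 5 + 217/916 = 5.24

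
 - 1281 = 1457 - 2738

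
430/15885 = 86/3177= 0.03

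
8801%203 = 72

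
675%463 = 212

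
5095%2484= 127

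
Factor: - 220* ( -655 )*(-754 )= - 2^3  *  5^2 * 11^1 * 13^1*29^1 * 131^1 = - 108651400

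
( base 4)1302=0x72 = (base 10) 114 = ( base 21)59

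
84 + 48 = 132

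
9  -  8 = 1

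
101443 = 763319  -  661876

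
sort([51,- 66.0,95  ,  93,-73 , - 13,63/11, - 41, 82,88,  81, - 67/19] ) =[ - 73 , - 66.0,  -  41,- 13, - 67/19, 63/11 , 51,81,82,88, 93,95 ]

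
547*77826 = 42570822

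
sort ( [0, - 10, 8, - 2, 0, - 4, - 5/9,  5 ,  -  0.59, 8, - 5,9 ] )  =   [ - 10, - 5 ,  -  4,-2, - 0.59, -5/9,0,0,  5,  8, 8, 9]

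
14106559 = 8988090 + 5118469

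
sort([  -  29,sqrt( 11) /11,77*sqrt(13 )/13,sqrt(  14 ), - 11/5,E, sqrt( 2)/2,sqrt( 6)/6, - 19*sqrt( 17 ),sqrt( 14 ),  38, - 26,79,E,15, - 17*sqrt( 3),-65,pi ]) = [ - 19*sqrt( 17 ), - 65, - 17*sqrt(3 ), - 29, - 26, - 11/5 , sqrt( 11 ) /11 , sqrt( 6 )/6, sqrt( 2) /2,E,E,pi,sqrt( 14 ),sqrt( 14 ),15,77*sqrt(13 ) /13,38,  79]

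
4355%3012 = 1343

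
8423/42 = 8423/42= 200.55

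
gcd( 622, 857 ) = 1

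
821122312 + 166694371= 987816683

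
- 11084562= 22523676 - 33608238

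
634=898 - 264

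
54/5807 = 54/5807= 0.01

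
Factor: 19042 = 2^1*9521^1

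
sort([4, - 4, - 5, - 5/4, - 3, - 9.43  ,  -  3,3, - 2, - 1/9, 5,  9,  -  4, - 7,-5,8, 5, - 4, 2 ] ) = [ - 9.43 , - 7 , - 5,- 5,-4, - 4, - 4,-3, - 3, - 2, - 5/4, - 1/9, 2,  3,4, 5,  5,8, 9]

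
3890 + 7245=11135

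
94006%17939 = 4311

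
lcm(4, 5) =20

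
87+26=113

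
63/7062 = 21/2354= 0.01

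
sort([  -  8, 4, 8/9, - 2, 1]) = [-8, - 2, 8/9, 1, 4 ] 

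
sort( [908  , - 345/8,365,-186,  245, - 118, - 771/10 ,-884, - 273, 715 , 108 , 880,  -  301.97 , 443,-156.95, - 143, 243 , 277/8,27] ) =[ - 884, - 301.97, - 273,-186, - 156.95,  -  143, - 118, -771/10,-345/8, 27, 277/8, 108, 243,245,365,443, 715,  880, 908]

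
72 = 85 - 13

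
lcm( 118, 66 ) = 3894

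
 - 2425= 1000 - 3425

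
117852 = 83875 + 33977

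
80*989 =79120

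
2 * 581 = 1162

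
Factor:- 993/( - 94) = 2^(-1)*3^1*47^ ( - 1)*331^1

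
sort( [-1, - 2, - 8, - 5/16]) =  [- 8, - 2 , - 1,-5/16]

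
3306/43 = 76 + 38/43 = 76.88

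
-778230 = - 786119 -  - 7889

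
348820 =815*428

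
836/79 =836/79=10.58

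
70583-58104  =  12479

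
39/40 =39/40 = 0.97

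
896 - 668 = 228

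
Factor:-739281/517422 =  - 2969/2078 = - 2^( - 1)*1039^ ( - 1 )*2969^1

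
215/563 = 215/563 =0.38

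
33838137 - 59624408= - 25786271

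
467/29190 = 467/29190 = 0.02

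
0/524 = 0  =  0.00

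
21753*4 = 87012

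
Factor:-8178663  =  -3^1*2726221^1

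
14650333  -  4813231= 9837102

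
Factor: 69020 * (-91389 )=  - 6307668780  =  -2^2 * 3^1*5^1*7^1*17^1 * 29^1*41^1*743^1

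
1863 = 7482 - 5619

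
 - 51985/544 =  - 51985/544 = -95.56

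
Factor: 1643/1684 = 2^(- 2) * 31^1*53^1 *421^(-1)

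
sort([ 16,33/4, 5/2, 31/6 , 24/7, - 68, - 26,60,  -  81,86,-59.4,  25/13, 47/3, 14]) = [ - 81 , - 68, - 59.4, -26, 25/13, 5/2, 24/7  ,  31/6, 33/4, 14, 47/3, 16,60,86 ] 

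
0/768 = 0 = 0.00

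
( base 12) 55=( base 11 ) 5A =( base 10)65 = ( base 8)101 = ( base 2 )1000001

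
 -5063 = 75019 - 80082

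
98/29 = 98/29 = 3.38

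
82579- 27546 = 55033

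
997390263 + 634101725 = 1631491988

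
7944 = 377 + 7567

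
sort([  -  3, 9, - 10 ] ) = [ - 10, - 3,9]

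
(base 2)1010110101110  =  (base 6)41410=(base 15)19A0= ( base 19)F72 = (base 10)5550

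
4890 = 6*815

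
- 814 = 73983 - 74797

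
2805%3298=2805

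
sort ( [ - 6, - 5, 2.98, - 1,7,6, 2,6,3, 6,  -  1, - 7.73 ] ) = [- 7.73 ,- 6,-5 ,- 1,-1,2, 2.98, 3, 6, 6,6,7]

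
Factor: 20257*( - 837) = - 16955109 = - 3^3*31^1 * 47^1*431^1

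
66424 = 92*722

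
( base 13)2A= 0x24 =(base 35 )11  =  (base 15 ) 26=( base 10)36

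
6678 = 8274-1596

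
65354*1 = 65354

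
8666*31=268646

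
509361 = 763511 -254150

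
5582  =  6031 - 449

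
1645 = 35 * 47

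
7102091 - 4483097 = 2618994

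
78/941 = 78/941 =0.08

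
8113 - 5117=2996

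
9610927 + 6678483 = 16289410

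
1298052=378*3434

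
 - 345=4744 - 5089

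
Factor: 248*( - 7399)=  - 1834952=- 2^3 * 7^2*31^1*151^1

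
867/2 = 433  +  1/2 = 433.50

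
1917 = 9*213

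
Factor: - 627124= - 2^2*156781^1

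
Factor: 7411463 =19^1*390077^1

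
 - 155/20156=-1 + 20001/20156   =  - 0.01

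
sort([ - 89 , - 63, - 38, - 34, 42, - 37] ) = [ - 89,-63,-38,-37, - 34, 42 ]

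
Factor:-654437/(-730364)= 2^( - 2 )*7^1*157^(-1)*1163^( - 1) * 93491^1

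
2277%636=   369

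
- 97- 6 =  - 103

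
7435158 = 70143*106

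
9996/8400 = 1+19/100 = 1.19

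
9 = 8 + 1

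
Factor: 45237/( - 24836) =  - 51/28 = - 2^( - 2)*3^1  *7^( - 1) * 17^1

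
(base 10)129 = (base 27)4L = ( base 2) 10000001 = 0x81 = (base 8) 201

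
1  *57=57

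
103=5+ 98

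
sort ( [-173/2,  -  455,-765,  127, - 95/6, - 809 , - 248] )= [ - 809,- 765,-455,-248, -173/2, - 95/6, 127 ] 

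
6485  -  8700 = -2215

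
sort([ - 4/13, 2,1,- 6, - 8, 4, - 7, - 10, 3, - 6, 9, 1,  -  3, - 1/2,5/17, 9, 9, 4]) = [ - 10,  -  8,  -  7, - 6, - 6, - 3, - 1/2, - 4/13,5/17, 1, 1,2, 3, 4,  4, 9 , 9,  9 ] 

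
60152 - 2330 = 57822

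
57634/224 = 28817/112 = 257.29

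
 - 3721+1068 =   -  2653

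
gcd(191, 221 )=1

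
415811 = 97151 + 318660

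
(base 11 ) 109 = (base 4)2002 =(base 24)5A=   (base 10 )130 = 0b10000010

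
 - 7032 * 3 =-21096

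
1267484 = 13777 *92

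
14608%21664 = 14608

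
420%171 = 78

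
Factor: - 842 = -2^1*421^1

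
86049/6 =28683/2 = 14341.50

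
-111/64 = -2 + 17/64 = - 1.73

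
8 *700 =5600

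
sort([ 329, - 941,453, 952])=[ - 941, 329, 453,952]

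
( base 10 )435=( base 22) jh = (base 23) IL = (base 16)1B3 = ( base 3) 121010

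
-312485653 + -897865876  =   - 1210351529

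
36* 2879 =103644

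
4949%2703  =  2246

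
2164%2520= 2164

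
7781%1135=971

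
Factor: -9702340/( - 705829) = 2^2*5^1*137^1*3541^1*705829^ ( - 1 )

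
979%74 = 17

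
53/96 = 53/96 = 0.55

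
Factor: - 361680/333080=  - 2^1*3^1*137^1 * 757^( - 1) =- 822/757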